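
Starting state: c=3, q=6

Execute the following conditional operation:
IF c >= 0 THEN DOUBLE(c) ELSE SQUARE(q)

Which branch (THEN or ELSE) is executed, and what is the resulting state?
Branch: THEN, Final state: c=6, q=6

Evaluating condition: c >= 0
c = 3
Condition is True, so THEN branch executes
After DOUBLE(c): c=6, q=6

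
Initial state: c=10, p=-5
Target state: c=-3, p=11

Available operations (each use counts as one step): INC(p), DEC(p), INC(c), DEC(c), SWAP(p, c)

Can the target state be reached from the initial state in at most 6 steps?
Yes

Path (4 steps): INC(p) → INC(p) → INC(c) → SWAP(p, c)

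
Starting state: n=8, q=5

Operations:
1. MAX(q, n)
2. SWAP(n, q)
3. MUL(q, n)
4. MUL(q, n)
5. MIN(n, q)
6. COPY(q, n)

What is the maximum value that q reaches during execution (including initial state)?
512

Values of q at each step:
Initial: q = 5
After step 1: q = 8
After step 2: q = 8
After step 3: q = 64
After step 4: q = 512 ← maximum
After step 5: q = 512
After step 6: q = 8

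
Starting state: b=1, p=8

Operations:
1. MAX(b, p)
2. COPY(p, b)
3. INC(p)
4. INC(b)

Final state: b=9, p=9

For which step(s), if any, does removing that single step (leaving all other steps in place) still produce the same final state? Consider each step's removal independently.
Step(s) 2

Testing removal of each single step:
Without step 1: final = b=2, p=2 (different)
Without step 2: final = b=9, p=9 (same)
Without step 3: final = b=9, p=8 (different)
Without step 4: final = b=8, p=9 (different)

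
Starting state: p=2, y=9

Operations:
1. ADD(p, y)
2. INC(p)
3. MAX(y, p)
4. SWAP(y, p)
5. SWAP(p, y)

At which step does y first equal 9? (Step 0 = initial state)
Step 0

Tracing y:
Initial: y = 9 ← first occurrence
After step 1: y = 9
After step 2: y = 9
After step 3: y = 12
After step 4: y = 12
After step 5: y = 12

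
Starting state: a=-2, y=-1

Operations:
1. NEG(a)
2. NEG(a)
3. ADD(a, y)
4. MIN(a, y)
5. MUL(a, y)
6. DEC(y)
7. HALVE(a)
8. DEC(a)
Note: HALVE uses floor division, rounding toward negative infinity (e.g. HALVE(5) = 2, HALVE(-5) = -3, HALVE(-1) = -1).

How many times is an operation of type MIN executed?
1

Counting MIN operations:
Step 4: MIN(a, y) ← MIN
Total: 1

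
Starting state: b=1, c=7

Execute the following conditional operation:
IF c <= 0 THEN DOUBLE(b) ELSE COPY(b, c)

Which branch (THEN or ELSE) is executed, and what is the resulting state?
Branch: ELSE, Final state: b=7, c=7

Evaluating condition: c <= 0
c = 7
Condition is False, so ELSE branch executes
After COPY(b, c): b=7, c=7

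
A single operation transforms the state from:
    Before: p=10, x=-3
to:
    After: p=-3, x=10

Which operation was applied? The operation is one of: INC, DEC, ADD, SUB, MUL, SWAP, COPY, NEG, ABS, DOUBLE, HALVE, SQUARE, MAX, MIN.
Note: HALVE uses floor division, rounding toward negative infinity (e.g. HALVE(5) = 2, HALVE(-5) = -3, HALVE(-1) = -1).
SWAP(p, x)

Analyzing the change:
Before: p=10, x=-3
After: p=-3, x=10
Variable p changed from 10 to -3
Variable x changed from -3 to 10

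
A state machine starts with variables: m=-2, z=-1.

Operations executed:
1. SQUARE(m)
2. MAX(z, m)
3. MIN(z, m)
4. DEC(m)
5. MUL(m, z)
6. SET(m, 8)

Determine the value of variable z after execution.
z = 4

Tracing execution:
Step 1: SQUARE(m) → z = -1
Step 2: MAX(z, m) → z = 4
Step 3: MIN(z, m) → z = 4
Step 4: DEC(m) → z = 4
Step 5: MUL(m, z) → z = 4
Step 6: SET(m, 8) → z = 4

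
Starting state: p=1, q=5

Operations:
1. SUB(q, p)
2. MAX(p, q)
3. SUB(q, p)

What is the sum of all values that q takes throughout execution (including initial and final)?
13

Values of q at each step:
Initial: q = 5
After step 1: q = 4
After step 2: q = 4
After step 3: q = 0
Sum = 5 + 4 + 4 + 0 = 13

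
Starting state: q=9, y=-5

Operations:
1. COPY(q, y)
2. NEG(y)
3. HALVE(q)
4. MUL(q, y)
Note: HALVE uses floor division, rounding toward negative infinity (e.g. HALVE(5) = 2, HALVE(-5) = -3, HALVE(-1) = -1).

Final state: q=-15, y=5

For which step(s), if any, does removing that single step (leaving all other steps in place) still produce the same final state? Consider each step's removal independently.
None - removing any single step changes the final result

Testing removal of each single step:
Without step 1: final = q=20, y=5 (different)
Without step 2: final = q=15, y=-5 (different)
Without step 3: final = q=-25, y=5 (different)
Without step 4: final = q=-3, y=5 (different)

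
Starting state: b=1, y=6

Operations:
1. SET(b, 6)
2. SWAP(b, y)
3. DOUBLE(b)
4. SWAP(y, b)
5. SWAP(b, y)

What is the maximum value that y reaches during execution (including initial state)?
12

Values of y at each step:
Initial: y = 6
After step 1: y = 6
After step 2: y = 6
After step 3: y = 6
After step 4: y = 12 ← maximum
After step 5: y = 6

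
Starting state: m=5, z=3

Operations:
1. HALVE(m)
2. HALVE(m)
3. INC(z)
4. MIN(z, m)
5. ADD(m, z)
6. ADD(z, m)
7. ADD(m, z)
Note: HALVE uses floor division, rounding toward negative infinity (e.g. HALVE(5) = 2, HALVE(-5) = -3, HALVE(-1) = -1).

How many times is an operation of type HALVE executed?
2

Counting HALVE operations:
Step 1: HALVE(m) ← HALVE
Step 2: HALVE(m) ← HALVE
Total: 2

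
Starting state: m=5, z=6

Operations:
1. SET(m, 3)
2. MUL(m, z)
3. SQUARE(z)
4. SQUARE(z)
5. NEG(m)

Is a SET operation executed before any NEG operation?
Yes

First SET: step 1
First NEG: step 5
Since 1 < 5, SET comes first.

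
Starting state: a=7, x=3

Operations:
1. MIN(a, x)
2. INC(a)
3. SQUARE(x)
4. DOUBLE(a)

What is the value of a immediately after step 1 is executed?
a = 3

Tracing a through execution:
Initial: a = 7
After step 1 (MIN(a, x)): a = 3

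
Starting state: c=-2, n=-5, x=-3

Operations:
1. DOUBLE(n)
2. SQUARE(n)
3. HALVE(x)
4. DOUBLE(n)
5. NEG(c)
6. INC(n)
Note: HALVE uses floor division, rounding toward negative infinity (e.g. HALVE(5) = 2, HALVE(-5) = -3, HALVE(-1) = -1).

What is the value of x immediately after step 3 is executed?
x = -2

Tracing x through execution:
Initial: x = -3
After step 1 (DOUBLE(n)): x = -3
After step 2 (SQUARE(n)): x = -3
After step 3 (HALVE(x)): x = -2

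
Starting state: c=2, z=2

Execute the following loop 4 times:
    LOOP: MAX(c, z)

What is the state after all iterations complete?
c=2, z=2

Iteration trace:
Start: c=2, z=2
After iteration 1: c=2, z=2
After iteration 2: c=2, z=2
After iteration 3: c=2, z=2
After iteration 4: c=2, z=2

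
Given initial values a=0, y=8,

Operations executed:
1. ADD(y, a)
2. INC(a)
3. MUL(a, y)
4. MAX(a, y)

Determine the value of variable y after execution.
y = 8

Tracing execution:
Step 1: ADD(y, a) → y = 8
Step 2: INC(a) → y = 8
Step 3: MUL(a, y) → y = 8
Step 4: MAX(a, y) → y = 8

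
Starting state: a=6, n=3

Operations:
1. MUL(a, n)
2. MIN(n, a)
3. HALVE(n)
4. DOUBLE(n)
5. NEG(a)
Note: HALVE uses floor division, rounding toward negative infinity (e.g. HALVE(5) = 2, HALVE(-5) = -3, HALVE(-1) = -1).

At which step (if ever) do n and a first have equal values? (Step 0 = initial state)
Never

n and a never become equal during execution.

Comparing values at each step:
Initial: n=3, a=6
After step 1: n=3, a=18
After step 2: n=3, a=18
After step 3: n=1, a=18
After step 4: n=2, a=18
After step 5: n=2, a=-18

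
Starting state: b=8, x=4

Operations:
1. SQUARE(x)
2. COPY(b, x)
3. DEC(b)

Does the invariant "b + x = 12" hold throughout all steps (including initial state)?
No, violated after step 1

The invariant is violated after step 1.

State at each step:
Initial: b=8, x=4
After step 1: b=8, x=16
After step 2: b=16, x=16
After step 3: b=15, x=16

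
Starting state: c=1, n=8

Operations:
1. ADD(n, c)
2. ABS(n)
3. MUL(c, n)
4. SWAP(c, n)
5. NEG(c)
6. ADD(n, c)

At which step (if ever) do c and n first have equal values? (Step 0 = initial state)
Step 3

c and n first become equal after step 3.

Comparing values at each step:
Initial: c=1, n=8
After step 1: c=1, n=9
After step 2: c=1, n=9
After step 3: c=9, n=9 ← equal!
After step 4: c=9, n=9 ← equal!
After step 5: c=-9, n=9
After step 6: c=-9, n=0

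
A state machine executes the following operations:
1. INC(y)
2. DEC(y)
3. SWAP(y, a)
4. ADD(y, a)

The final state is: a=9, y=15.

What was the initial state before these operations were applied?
a=6, y=9

Working backwards:
Final state: a=9, y=15
Before step 4 (ADD(y, a)): a=9, y=6
Before step 3 (SWAP(y, a)): a=6, y=9
Before step 2 (DEC(y)): a=6, y=10
Before step 1 (INC(y)): a=6, y=9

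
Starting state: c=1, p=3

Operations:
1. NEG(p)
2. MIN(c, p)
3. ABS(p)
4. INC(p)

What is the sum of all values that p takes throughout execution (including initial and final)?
4

Values of p at each step:
Initial: p = 3
After step 1: p = -3
After step 2: p = -3
After step 3: p = 3
After step 4: p = 4
Sum = 3 + -3 + -3 + 3 + 4 = 4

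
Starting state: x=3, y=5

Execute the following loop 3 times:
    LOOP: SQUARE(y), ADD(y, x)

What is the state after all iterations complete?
x=3, y=619372

Iteration trace:
Start: x=3, y=5
After iteration 1: x=3, y=28
After iteration 2: x=3, y=787
After iteration 3: x=3, y=619372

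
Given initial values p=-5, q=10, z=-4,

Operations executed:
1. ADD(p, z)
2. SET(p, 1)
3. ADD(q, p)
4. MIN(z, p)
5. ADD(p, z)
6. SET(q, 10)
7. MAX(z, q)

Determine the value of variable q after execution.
q = 10

Tracing execution:
Step 1: ADD(p, z) → q = 10
Step 2: SET(p, 1) → q = 10
Step 3: ADD(q, p) → q = 11
Step 4: MIN(z, p) → q = 11
Step 5: ADD(p, z) → q = 11
Step 6: SET(q, 10) → q = 10
Step 7: MAX(z, q) → q = 10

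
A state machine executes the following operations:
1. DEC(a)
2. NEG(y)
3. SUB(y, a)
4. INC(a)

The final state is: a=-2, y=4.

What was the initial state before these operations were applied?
a=-2, y=-1

Working backwards:
Final state: a=-2, y=4
Before step 4 (INC(a)): a=-3, y=4
Before step 3 (SUB(y, a)): a=-3, y=1
Before step 2 (NEG(y)): a=-3, y=-1
Before step 1 (DEC(a)): a=-2, y=-1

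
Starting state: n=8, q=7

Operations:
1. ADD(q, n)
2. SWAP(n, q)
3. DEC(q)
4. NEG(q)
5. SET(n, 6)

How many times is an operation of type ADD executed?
1

Counting ADD operations:
Step 1: ADD(q, n) ← ADD
Total: 1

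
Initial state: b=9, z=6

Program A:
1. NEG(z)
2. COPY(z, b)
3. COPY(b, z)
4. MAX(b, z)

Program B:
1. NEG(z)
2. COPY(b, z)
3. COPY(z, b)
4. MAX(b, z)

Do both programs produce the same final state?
No

Program A final state: b=9, z=9
Program B final state: b=-6, z=-6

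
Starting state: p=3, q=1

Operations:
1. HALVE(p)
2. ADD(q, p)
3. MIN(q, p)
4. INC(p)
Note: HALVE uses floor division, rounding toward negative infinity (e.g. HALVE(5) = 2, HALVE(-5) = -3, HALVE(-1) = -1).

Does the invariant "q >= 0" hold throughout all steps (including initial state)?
Yes

The invariant holds at every step.

State at each step:
Initial: p=3, q=1
After step 1: p=1, q=1
After step 2: p=1, q=2
After step 3: p=1, q=1
After step 4: p=2, q=1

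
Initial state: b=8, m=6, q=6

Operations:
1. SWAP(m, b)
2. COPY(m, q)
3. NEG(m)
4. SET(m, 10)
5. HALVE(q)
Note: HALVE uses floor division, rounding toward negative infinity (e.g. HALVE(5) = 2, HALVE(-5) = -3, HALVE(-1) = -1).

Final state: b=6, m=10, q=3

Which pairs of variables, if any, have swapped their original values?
None

Comparing initial and final values:
q: 6 → 3
b: 8 → 6
m: 6 → 10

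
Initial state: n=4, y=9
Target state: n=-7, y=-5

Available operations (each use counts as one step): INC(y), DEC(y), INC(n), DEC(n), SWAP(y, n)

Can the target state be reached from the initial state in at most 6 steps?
No

The target state cannot be reached within 6 steps.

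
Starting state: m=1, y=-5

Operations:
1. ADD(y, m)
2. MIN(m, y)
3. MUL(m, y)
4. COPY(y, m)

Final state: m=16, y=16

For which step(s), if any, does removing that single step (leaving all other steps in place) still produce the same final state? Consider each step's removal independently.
None - removing any single step changes the final result

Testing removal of each single step:
Without step 1: final = m=25, y=25 (different)
Without step 2: final = m=-4, y=-4 (different)
Without step 3: final = m=-4, y=-4 (different)
Without step 4: final = m=16, y=-4 (different)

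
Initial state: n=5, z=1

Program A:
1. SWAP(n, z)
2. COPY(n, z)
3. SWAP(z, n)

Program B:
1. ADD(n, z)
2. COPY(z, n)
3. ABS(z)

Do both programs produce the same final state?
No

Program A final state: n=5, z=5
Program B final state: n=6, z=6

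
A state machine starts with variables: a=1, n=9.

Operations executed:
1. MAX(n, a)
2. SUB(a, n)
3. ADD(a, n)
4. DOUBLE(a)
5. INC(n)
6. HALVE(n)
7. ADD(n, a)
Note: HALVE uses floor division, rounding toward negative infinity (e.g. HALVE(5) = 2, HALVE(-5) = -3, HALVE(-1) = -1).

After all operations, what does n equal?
n = 7

Tracing execution:
Step 1: MAX(n, a) → n = 9
Step 2: SUB(a, n) → n = 9
Step 3: ADD(a, n) → n = 9
Step 4: DOUBLE(a) → n = 9
Step 5: INC(n) → n = 10
Step 6: HALVE(n) → n = 5
Step 7: ADD(n, a) → n = 7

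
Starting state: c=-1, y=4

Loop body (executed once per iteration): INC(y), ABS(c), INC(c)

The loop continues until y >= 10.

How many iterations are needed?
6

Tracing iterations:
Initial: c=-1, y=4
After iteration 1: c=2, y=5
After iteration 2: c=3, y=6
After iteration 3: c=4, y=7
After iteration 4: c=5, y=8
After iteration 5: c=6, y=9
After iteration 6: c=7, y=10
y >= 10 now holds, so the loop exits after 6 iterations.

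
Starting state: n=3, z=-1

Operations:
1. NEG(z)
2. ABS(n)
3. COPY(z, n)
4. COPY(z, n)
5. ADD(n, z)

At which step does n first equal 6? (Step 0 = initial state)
Step 5

Tracing n:
Initial: n = 3
After step 1: n = 3
After step 2: n = 3
After step 3: n = 3
After step 4: n = 3
After step 5: n = 6 ← first occurrence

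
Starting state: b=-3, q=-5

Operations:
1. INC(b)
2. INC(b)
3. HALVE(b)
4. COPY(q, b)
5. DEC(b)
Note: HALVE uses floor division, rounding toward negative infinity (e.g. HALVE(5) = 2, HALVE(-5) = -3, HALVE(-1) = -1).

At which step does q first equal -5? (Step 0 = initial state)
Step 0

Tracing q:
Initial: q = -5 ← first occurrence
After step 1: q = -5
After step 2: q = -5
After step 3: q = -5
After step 4: q = -1
After step 5: q = -1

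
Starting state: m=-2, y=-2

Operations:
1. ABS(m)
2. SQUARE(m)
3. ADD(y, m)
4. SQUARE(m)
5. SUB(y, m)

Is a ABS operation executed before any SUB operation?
Yes

First ABS: step 1
First SUB: step 5
Since 1 < 5, ABS comes first.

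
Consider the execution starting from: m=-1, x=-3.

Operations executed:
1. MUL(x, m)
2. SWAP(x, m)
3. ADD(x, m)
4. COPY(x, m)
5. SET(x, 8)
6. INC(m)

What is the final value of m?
m = 4

Tracing execution:
Step 1: MUL(x, m) → m = -1
Step 2: SWAP(x, m) → m = 3
Step 3: ADD(x, m) → m = 3
Step 4: COPY(x, m) → m = 3
Step 5: SET(x, 8) → m = 3
Step 6: INC(m) → m = 4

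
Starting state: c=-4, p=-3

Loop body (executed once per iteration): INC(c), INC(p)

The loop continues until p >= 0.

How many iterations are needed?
3

Tracing iterations:
Initial: c=-4, p=-3
After iteration 1: c=-3, p=-2
After iteration 2: c=-2, p=-1
After iteration 3: c=-1, p=0
p >= 0 now holds, so the loop exits after 3 iterations.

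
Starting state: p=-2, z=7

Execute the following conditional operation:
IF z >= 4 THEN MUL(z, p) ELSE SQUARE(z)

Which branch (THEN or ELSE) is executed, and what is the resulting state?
Branch: THEN, Final state: p=-2, z=-14

Evaluating condition: z >= 4
z = 7
Condition is True, so THEN branch executes
After MUL(z, p): p=-2, z=-14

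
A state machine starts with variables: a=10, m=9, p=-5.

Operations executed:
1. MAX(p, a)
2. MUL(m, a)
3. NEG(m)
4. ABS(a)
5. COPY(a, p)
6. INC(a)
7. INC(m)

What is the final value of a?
a = 11

Tracing execution:
Step 1: MAX(p, a) → a = 10
Step 2: MUL(m, a) → a = 10
Step 3: NEG(m) → a = 10
Step 4: ABS(a) → a = 10
Step 5: COPY(a, p) → a = 10
Step 6: INC(a) → a = 11
Step 7: INC(m) → a = 11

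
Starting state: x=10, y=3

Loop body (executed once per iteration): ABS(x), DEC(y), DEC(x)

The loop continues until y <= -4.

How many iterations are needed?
7

Tracing iterations:
Initial: x=10, y=3
After iteration 1: x=9, y=2
After iteration 2: x=8, y=1
After iteration 3: x=7, y=0
After iteration 4: x=6, y=-1
After iteration 5: x=5, y=-2
After iteration 6: x=4, y=-3
After iteration 7: x=3, y=-4
y <= -4 now holds, so the loop exits after 7 iterations.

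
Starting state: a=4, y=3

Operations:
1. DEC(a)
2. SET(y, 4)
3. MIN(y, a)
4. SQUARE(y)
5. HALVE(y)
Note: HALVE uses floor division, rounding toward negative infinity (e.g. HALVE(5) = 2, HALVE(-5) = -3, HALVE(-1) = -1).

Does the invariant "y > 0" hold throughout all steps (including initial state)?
Yes

The invariant holds at every step.

State at each step:
Initial: a=4, y=3
After step 1: a=3, y=3
After step 2: a=3, y=4
After step 3: a=3, y=3
After step 4: a=3, y=9
After step 5: a=3, y=4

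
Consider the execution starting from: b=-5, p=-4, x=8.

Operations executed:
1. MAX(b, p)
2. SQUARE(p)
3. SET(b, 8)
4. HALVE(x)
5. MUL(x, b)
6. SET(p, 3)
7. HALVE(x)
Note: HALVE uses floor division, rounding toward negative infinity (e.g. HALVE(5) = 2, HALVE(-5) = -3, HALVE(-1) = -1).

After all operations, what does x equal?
x = 16

Tracing execution:
Step 1: MAX(b, p) → x = 8
Step 2: SQUARE(p) → x = 8
Step 3: SET(b, 8) → x = 8
Step 4: HALVE(x) → x = 4
Step 5: MUL(x, b) → x = 32
Step 6: SET(p, 3) → x = 32
Step 7: HALVE(x) → x = 16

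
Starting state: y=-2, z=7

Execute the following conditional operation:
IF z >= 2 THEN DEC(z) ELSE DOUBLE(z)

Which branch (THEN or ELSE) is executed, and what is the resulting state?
Branch: THEN, Final state: y=-2, z=6

Evaluating condition: z >= 2
z = 7
Condition is True, so THEN branch executes
After DEC(z): y=-2, z=6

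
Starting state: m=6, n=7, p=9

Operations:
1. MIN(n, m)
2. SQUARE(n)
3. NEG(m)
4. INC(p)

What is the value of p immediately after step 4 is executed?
p = 10

Tracing p through execution:
Initial: p = 9
After step 1 (MIN(n, m)): p = 9
After step 2 (SQUARE(n)): p = 9
After step 3 (NEG(m)): p = 9
After step 4 (INC(p)): p = 10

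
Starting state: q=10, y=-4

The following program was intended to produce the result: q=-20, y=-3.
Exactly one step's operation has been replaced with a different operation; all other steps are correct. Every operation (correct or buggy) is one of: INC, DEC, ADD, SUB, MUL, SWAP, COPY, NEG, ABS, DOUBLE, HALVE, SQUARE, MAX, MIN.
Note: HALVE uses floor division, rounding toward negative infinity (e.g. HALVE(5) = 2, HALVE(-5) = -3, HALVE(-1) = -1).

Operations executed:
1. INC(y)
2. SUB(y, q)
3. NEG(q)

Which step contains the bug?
Step 2

Trace with buggy code:
Initial: q=10, y=-4
After step 1: q=10, y=-3
After step 2: q=10, y=-13
After step 3: q=-10, y=-13
Actual final q=-10, y=-13 ≠ expected q=-20, y=-3.
Step 2 is the only position where a single-operation replacement can produce the expected result.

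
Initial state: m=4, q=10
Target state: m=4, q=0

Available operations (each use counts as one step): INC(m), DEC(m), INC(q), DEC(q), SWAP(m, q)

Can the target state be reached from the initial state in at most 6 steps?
No

The target state cannot be reached within 6 steps.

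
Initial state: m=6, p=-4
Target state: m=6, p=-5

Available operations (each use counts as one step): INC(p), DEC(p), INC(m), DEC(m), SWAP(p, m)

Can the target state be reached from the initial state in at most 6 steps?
Yes

Path (1 step): DEC(p)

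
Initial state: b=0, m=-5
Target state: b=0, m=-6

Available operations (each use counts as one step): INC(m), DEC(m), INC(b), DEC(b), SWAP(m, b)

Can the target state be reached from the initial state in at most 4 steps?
Yes

Path (1 step): DEC(m)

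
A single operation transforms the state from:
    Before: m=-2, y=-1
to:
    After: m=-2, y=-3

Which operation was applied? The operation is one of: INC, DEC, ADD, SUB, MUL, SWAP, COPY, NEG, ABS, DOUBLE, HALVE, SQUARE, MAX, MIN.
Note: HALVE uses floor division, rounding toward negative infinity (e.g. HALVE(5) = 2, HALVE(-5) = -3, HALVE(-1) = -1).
ADD(y, m)

Analyzing the change:
Before: m=-2, y=-1
After: m=-2, y=-3
Variable y changed from -1 to -3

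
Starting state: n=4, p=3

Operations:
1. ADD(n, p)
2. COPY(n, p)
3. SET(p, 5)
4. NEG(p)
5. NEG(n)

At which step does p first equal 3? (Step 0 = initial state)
Step 0

Tracing p:
Initial: p = 3 ← first occurrence
After step 1: p = 3
After step 2: p = 3
After step 3: p = 5
After step 4: p = -5
After step 5: p = -5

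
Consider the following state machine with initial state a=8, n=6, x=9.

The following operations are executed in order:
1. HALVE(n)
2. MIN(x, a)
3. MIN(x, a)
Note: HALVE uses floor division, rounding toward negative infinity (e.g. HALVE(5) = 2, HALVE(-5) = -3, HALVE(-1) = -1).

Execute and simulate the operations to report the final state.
{a: 8, n: 3, x: 8}

Step-by-step execution:
Initial: a=8, n=6, x=9
After step 1 (HALVE(n)): a=8, n=3, x=9
After step 2 (MIN(x, a)): a=8, n=3, x=8
After step 3 (MIN(x, a)): a=8, n=3, x=8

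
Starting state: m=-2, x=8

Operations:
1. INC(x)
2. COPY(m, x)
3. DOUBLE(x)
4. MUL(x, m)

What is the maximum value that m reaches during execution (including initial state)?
9

Values of m at each step:
Initial: m = -2
After step 1: m = -2
After step 2: m = 9 ← maximum
After step 3: m = 9
After step 4: m = 9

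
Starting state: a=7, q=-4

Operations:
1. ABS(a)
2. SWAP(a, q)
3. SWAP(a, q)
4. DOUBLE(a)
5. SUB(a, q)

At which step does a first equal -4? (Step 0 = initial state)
Step 2

Tracing a:
Initial: a = 7
After step 1: a = 7
After step 2: a = -4 ← first occurrence
After step 3: a = 7
After step 4: a = 14
After step 5: a = 18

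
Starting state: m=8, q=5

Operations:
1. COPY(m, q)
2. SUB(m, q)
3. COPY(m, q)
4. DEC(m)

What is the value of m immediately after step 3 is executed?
m = 5

Tracing m through execution:
Initial: m = 8
After step 1 (COPY(m, q)): m = 5
After step 2 (SUB(m, q)): m = 0
After step 3 (COPY(m, q)): m = 5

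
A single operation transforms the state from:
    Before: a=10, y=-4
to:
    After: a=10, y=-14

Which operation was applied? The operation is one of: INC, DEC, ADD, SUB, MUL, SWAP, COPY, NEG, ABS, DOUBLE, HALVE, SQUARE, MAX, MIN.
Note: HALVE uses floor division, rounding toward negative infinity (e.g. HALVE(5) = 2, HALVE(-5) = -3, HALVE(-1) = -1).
SUB(y, a)

Analyzing the change:
Before: a=10, y=-4
After: a=10, y=-14
Variable y changed from -4 to -14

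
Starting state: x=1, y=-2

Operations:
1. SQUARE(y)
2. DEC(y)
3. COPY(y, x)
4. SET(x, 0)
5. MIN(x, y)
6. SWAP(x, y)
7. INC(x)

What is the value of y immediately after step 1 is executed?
y = 4

Tracing y through execution:
Initial: y = -2
After step 1 (SQUARE(y)): y = 4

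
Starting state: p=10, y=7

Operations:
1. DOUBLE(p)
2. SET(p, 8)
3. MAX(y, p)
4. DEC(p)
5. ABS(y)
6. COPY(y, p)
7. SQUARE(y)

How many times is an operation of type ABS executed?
1

Counting ABS operations:
Step 5: ABS(y) ← ABS
Total: 1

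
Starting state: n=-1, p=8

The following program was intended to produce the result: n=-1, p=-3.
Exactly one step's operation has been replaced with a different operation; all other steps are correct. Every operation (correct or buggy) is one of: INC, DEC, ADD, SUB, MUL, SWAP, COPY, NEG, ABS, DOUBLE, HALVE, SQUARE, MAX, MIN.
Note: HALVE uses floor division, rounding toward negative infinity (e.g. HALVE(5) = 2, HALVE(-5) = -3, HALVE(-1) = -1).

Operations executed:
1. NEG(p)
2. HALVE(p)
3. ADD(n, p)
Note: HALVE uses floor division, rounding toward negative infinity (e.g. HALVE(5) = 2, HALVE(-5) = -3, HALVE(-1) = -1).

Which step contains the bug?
Step 3

Trace with buggy code:
Initial: n=-1, p=8
After step 1: n=-1, p=-8
After step 2: n=-1, p=-4
After step 3: n=-5, p=-4
Actual final n=-5, p=-4 ≠ expected n=-1, p=-3.
Step 3 is the only position where a single-operation replacement can produce the expected result.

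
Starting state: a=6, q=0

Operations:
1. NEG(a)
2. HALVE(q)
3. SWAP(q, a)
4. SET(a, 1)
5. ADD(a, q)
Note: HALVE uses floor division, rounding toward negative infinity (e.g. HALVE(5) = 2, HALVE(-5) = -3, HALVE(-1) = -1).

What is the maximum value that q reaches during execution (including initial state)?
0

Values of q at each step:
Initial: q = 0 ← maximum
After step 1: q = 0
After step 2: q = 0
After step 3: q = -6
After step 4: q = -6
After step 5: q = -6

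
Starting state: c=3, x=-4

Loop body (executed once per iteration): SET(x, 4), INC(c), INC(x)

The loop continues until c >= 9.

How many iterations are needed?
6

Tracing iterations:
Initial: c=3, x=-4
After iteration 1: c=4, x=5
After iteration 2: c=5, x=5
After iteration 3: c=6, x=5
After iteration 4: c=7, x=5
After iteration 5: c=8, x=5
After iteration 6: c=9, x=5
c >= 9 now holds, so the loop exits after 6 iterations.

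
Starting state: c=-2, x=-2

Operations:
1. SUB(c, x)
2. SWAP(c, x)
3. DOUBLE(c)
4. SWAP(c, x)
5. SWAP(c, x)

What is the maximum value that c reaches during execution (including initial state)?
0

Values of c at each step:
Initial: c = -2
After step 1: c = 0 ← maximum
After step 2: c = -2
After step 3: c = -4
After step 4: c = 0
After step 5: c = -4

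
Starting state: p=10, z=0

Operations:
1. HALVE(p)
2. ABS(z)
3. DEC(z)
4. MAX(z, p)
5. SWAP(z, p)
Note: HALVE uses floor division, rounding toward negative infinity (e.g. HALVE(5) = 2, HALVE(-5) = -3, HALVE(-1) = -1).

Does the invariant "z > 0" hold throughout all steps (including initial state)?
No, violated at the initial state

The invariant is violated at the initial state (step 0).

State at each step:
Initial: p=10, z=0
After step 1: p=5, z=0
After step 2: p=5, z=0
After step 3: p=5, z=-1
After step 4: p=5, z=5
After step 5: p=5, z=5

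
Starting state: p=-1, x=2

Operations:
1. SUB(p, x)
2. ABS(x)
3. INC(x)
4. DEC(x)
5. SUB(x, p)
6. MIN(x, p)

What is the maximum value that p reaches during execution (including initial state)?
-1

Values of p at each step:
Initial: p = -1 ← maximum
After step 1: p = -3
After step 2: p = -3
After step 3: p = -3
After step 4: p = -3
After step 5: p = -3
After step 6: p = -3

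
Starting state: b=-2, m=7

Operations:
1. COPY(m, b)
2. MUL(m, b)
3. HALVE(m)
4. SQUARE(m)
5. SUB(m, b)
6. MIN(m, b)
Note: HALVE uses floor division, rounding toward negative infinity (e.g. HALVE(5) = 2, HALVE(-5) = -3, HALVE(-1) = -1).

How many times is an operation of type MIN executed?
1

Counting MIN operations:
Step 6: MIN(m, b) ← MIN
Total: 1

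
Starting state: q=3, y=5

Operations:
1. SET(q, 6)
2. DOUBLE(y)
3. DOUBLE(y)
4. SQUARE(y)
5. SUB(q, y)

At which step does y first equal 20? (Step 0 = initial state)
Step 3

Tracing y:
Initial: y = 5
After step 1: y = 5
After step 2: y = 10
After step 3: y = 20 ← first occurrence
After step 4: y = 400
After step 5: y = 400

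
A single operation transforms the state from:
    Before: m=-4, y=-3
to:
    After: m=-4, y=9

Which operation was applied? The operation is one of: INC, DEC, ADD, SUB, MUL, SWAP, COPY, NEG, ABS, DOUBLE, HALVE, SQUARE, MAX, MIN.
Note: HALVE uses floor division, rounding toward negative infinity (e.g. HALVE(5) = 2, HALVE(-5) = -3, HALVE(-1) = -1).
SQUARE(y)

Analyzing the change:
Before: m=-4, y=-3
After: m=-4, y=9
Variable y changed from -3 to 9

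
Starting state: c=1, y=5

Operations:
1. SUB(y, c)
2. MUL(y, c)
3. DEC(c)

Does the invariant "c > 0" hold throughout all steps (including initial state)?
No, violated after step 3

The invariant is violated after step 3.

State at each step:
Initial: c=1, y=5
After step 1: c=1, y=4
After step 2: c=1, y=4
After step 3: c=0, y=4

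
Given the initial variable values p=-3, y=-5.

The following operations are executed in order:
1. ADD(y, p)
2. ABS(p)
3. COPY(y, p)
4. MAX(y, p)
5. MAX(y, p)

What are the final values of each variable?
{p: 3, y: 3}

Step-by-step execution:
Initial: p=-3, y=-5
After step 1 (ADD(y, p)): p=-3, y=-8
After step 2 (ABS(p)): p=3, y=-8
After step 3 (COPY(y, p)): p=3, y=3
After step 4 (MAX(y, p)): p=3, y=3
After step 5 (MAX(y, p)): p=3, y=3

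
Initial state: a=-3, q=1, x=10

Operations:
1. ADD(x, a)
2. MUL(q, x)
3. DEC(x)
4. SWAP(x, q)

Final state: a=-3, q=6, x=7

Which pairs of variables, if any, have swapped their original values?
None

Comparing initial and final values:
a: -3 → -3
x: 10 → 7
q: 1 → 6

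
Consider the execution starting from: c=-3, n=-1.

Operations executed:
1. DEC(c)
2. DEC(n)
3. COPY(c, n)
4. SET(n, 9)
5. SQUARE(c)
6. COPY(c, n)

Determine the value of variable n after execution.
n = 9

Tracing execution:
Step 1: DEC(c) → n = -1
Step 2: DEC(n) → n = -2
Step 3: COPY(c, n) → n = -2
Step 4: SET(n, 9) → n = 9
Step 5: SQUARE(c) → n = 9
Step 6: COPY(c, n) → n = 9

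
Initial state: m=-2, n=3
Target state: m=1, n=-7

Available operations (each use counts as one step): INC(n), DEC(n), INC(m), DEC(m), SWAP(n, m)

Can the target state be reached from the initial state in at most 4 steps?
No

The target state cannot be reached within 4 steps.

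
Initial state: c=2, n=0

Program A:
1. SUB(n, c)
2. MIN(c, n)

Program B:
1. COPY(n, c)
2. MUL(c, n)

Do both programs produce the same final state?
No

Program A final state: c=-2, n=-2
Program B final state: c=4, n=2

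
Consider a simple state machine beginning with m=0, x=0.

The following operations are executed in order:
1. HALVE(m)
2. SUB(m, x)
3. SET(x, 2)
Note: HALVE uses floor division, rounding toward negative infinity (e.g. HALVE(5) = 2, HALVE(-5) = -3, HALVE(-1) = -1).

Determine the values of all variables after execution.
{m: 0, x: 2}

Step-by-step execution:
Initial: m=0, x=0
After step 1 (HALVE(m)): m=0, x=0
After step 2 (SUB(m, x)): m=0, x=0
After step 3 (SET(x, 2)): m=0, x=2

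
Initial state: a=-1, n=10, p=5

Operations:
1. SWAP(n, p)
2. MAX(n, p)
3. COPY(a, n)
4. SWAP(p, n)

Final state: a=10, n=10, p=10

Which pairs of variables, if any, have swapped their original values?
None

Comparing initial and final values:
a: -1 → 10
n: 10 → 10
p: 5 → 10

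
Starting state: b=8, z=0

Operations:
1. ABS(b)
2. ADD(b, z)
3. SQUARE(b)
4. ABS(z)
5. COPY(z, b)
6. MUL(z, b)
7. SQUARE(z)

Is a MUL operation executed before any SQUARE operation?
No

First MUL: step 6
First SQUARE: step 3
Since 6 > 3, SQUARE comes first.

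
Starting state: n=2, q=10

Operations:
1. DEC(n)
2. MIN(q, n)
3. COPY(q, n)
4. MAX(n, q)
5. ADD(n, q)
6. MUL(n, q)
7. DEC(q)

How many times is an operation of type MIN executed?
1

Counting MIN operations:
Step 2: MIN(q, n) ← MIN
Total: 1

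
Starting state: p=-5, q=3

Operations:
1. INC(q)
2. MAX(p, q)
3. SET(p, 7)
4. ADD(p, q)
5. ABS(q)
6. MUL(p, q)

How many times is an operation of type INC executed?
1

Counting INC operations:
Step 1: INC(q) ← INC
Total: 1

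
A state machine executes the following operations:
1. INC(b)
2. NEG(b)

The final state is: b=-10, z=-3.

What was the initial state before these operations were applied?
b=9, z=-3

Working backwards:
Final state: b=-10, z=-3
Before step 2 (NEG(b)): b=10, z=-3
Before step 1 (INC(b)): b=9, z=-3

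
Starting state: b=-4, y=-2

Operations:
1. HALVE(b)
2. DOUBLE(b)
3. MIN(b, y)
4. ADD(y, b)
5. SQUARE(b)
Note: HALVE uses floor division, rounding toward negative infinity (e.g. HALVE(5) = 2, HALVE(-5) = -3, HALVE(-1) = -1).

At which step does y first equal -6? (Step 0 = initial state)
Step 4

Tracing y:
Initial: y = -2
After step 1: y = -2
After step 2: y = -2
After step 3: y = -2
After step 4: y = -6 ← first occurrence
After step 5: y = -6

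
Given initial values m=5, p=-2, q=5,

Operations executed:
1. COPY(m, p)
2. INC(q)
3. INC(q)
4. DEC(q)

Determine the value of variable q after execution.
q = 6

Tracing execution:
Step 1: COPY(m, p) → q = 5
Step 2: INC(q) → q = 6
Step 3: INC(q) → q = 7
Step 4: DEC(q) → q = 6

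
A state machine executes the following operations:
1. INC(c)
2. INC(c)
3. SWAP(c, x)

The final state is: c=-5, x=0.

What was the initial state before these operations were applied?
c=-2, x=-5

Working backwards:
Final state: c=-5, x=0
Before step 3 (SWAP(c, x)): c=0, x=-5
Before step 2 (INC(c)): c=-1, x=-5
Before step 1 (INC(c)): c=-2, x=-5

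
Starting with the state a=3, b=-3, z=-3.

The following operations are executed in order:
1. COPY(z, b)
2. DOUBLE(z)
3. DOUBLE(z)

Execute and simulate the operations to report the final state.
{a: 3, b: -3, z: -12}

Step-by-step execution:
Initial: a=3, b=-3, z=-3
After step 1 (COPY(z, b)): a=3, b=-3, z=-3
After step 2 (DOUBLE(z)): a=3, b=-3, z=-6
After step 3 (DOUBLE(z)): a=3, b=-3, z=-12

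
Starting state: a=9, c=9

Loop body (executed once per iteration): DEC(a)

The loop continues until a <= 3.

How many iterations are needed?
6

Tracing iterations:
Initial: a=9, c=9
After iteration 1: a=8, c=9
After iteration 2: a=7, c=9
After iteration 3: a=6, c=9
After iteration 4: a=5, c=9
After iteration 5: a=4, c=9
After iteration 6: a=3, c=9
a <= 3 now holds, so the loop exits after 6 iterations.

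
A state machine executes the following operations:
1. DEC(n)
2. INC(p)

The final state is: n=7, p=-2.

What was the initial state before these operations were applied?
n=8, p=-3

Working backwards:
Final state: n=7, p=-2
Before step 2 (INC(p)): n=7, p=-3
Before step 1 (DEC(n)): n=8, p=-3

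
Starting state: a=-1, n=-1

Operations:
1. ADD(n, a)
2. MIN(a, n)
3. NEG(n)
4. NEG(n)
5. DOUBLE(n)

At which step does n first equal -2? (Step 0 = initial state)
Step 1

Tracing n:
Initial: n = -1
After step 1: n = -2 ← first occurrence
After step 2: n = -2
After step 3: n = 2
After step 4: n = -2
After step 5: n = -4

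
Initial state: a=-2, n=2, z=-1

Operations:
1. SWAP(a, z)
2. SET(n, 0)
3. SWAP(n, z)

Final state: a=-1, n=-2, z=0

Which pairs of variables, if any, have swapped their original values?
None

Comparing initial and final values:
n: 2 → -2
z: -1 → 0
a: -2 → -1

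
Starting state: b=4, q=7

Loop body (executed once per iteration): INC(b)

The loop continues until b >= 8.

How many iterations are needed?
4

Tracing iterations:
Initial: b=4, q=7
After iteration 1: b=5, q=7
After iteration 2: b=6, q=7
After iteration 3: b=7, q=7
After iteration 4: b=8, q=7
b >= 8 now holds, so the loop exits after 4 iterations.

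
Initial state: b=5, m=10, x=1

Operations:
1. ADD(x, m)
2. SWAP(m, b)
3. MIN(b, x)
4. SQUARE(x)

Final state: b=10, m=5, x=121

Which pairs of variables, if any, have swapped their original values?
(m, b)

Comparing initial and final values:
x: 1 → 121
m: 10 → 5
b: 5 → 10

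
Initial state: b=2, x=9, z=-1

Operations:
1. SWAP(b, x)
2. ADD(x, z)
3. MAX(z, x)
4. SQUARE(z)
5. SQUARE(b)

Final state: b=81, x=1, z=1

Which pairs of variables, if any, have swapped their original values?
None

Comparing initial and final values:
x: 9 → 1
z: -1 → 1
b: 2 → 81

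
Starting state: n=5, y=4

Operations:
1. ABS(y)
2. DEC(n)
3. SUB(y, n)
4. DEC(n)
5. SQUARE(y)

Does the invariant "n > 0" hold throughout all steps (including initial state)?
Yes

The invariant holds at every step.

State at each step:
Initial: n=5, y=4
After step 1: n=5, y=4
After step 2: n=4, y=4
After step 3: n=4, y=0
After step 4: n=3, y=0
After step 5: n=3, y=0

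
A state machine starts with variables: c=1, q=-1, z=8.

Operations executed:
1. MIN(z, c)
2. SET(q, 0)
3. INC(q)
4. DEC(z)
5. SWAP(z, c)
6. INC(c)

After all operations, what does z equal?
z = 1

Tracing execution:
Step 1: MIN(z, c) → z = 1
Step 2: SET(q, 0) → z = 1
Step 3: INC(q) → z = 1
Step 4: DEC(z) → z = 0
Step 5: SWAP(z, c) → z = 1
Step 6: INC(c) → z = 1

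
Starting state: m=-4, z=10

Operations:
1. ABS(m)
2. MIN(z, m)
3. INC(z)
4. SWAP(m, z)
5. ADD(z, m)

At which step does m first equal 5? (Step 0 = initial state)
Step 4

Tracing m:
Initial: m = -4
After step 1: m = 4
After step 2: m = 4
After step 3: m = 4
After step 4: m = 5 ← first occurrence
After step 5: m = 5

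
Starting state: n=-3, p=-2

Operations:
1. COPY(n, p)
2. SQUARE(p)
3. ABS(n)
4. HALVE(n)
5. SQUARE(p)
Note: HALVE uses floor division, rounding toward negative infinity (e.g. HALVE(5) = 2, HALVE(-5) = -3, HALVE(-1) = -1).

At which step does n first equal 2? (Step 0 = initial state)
Step 3

Tracing n:
Initial: n = -3
After step 1: n = -2
After step 2: n = -2
After step 3: n = 2 ← first occurrence
After step 4: n = 1
After step 5: n = 1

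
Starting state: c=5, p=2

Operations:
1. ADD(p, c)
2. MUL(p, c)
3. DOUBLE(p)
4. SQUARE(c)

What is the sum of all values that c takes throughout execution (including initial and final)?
45

Values of c at each step:
Initial: c = 5
After step 1: c = 5
After step 2: c = 5
After step 3: c = 5
After step 4: c = 25
Sum = 5 + 5 + 5 + 5 + 25 = 45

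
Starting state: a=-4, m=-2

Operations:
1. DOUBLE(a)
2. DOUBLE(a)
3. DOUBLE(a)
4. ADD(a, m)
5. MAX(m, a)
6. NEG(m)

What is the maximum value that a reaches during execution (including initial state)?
-4

Values of a at each step:
Initial: a = -4 ← maximum
After step 1: a = -8
After step 2: a = -16
After step 3: a = -32
After step 4: a = -34
After step 5: a = -34
After step 6: a = -34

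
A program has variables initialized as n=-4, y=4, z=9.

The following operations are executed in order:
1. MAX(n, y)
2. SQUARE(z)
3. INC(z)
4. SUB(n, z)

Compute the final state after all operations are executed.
{n: -78, y: 4, z: 82}

Step-by-step execution:
Initial: n=-4, y=4, z=9
After step 1 (MAX(n, y)): n=4, y=4, z=9
After step 2 (SQUARE(z)): n=4, y=4, z=81
After step 3 (INC(z)): n=4, y=4, z=82
After step 4 (SUB(n, z)): n=-78, y=4, z=82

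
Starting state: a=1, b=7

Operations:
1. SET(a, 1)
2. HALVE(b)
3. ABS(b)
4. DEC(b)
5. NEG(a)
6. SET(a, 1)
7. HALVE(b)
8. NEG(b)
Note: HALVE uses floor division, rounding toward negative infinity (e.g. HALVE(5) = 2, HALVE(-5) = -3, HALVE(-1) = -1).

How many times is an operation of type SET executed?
2

Counting SET operations:
Step 1: SET(a, 1) ← SET
Step 6: SET(a, 1) ← SET
Total: 2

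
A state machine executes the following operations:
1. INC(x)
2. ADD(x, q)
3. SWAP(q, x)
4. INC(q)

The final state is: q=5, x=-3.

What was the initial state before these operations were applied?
q=-3, x=6

Working backwards:
Final state: q=5, x=-3
Before step 4 (INC(q)): q=4, x=-3
Before step 3 (SWAP(q, x)): q=-3, x=4
Before step 2 (ADD(x, q)): q=-3, x=7
Before step 1 (INC(x)): q=-3, x=6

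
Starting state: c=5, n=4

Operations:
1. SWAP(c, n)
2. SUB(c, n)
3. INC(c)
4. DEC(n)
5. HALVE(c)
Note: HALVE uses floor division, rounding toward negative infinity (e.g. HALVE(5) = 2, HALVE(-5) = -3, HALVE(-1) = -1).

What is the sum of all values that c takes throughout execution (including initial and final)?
8

Values of c at each step:
Initial: c = 5
After step 1: c = 4
After step 2: c = -1
After step 3: c = 0
After step 4: c = 0
After step 5: c = 0
Sum = 5 + 4 + -1 + 0 + 0 + 0 = 8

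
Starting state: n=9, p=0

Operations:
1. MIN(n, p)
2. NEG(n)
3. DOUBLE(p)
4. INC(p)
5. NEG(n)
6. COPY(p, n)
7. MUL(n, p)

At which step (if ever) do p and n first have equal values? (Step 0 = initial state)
Step 1

p and n first become equal after step 1.

Comparing values at each step:
Initial: p=0, n=9
After step 1: p=0, n=0 ← equal!
After step 2: p=0, n=0 ← equal!
After step 3: p=0, n=0 ← equal!
After step 4: p=1, n=0
After step 5: p=1, n=0
After step 6: p=0, n=0 ← equal!
After step 7: p=0, n=0 ← equal!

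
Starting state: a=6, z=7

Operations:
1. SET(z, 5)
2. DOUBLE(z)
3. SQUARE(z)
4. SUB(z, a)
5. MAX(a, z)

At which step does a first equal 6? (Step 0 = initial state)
Step 0

Tracing a:
Initial: a = 6 ← first occurrence
After step 1: a = 6
After step 2: a = 6
After step 3: a = 6
After step 4: a = 6
After step 5: a = 94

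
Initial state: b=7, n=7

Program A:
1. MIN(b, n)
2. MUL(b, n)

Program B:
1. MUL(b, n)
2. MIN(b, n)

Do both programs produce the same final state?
No

Program A final state: b=49, n=7
Program B final state: b=7, n=7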